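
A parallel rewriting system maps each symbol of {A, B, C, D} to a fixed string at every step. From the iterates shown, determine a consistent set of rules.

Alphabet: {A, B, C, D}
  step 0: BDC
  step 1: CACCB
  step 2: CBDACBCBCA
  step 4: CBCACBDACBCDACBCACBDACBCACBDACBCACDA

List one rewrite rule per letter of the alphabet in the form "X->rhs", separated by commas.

A->DA, B->CA, C->CB, D->C

  step 1 ⇒ step 2: CACCB ⇒ CB·DA·CB·CB·CA
    A ↦ DA
    B ↦ CA
    C ↦ CB
  step 0 ⇒ step 1: BDC ⇒ CA·C·CB
    D ↦ C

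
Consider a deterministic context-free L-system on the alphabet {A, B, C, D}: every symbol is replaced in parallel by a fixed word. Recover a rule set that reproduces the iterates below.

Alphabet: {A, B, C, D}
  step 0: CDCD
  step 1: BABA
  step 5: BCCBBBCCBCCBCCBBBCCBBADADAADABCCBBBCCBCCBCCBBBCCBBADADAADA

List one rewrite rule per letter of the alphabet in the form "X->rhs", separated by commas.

  step 0 ⇒ step 1: CDCD ⇒ B·A·B·A
    C ↦ B
    D ↦ A
    A ↦ DA  (constrained at step 1)
    B ↦ BCC  (constrained at step 1)

A->DA, B->BCC, C->B, D->A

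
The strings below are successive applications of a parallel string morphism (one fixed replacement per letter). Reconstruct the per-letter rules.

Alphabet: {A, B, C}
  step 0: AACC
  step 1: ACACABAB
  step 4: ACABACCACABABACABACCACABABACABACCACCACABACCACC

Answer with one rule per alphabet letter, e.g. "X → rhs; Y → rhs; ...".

  step 0 ⇒ step 1: AACC ⇒ AC·AC·AB·AB
    A ↦ AC
    C ↦ AB
    B ↦ C  (constrained at step 1)

A->AC, B->C, C->AB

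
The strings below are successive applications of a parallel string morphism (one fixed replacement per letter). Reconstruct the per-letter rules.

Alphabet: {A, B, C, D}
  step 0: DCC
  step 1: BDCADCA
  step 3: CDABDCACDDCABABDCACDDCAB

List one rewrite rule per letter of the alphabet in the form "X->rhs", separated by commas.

A->CD, B->A, C->DCA, D->B

  step 0 ⇒ step 1: DCC ⇒ B·DCA·DCA
    C ↦ DCA
    D ↦ B
    A ↦ CD  (constrained at step 1)
    B ↦ A  (constrained at step 1)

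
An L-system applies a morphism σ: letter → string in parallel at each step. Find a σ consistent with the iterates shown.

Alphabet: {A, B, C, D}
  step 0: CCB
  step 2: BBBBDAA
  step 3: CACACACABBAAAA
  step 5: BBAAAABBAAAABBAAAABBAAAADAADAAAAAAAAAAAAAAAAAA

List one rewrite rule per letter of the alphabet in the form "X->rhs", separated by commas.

A->AA, B->CA, C->D, D->BB

  step 2 ⇒ step 3: BBBBDAA ⇒ CA·CA·CA·CA·BB·AA·AA
    A ↦ AA
    B ↦ CA
    D ↦ BB
    C ↦ D  (constrained at step 0)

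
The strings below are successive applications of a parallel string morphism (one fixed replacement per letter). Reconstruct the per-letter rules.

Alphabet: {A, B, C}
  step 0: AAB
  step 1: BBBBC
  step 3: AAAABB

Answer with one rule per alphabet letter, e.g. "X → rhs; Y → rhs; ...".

  step 0 ⇒ step 1: AAB ⇒ BB·BB·C
    A ↦ BB
    B ↦ C
    C ↦ A  (constrained at step 1)

A->BB, B->C, C->A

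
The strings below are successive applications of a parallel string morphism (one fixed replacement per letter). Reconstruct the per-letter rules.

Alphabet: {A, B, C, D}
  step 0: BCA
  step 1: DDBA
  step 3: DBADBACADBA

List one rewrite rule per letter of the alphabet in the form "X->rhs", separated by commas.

  step 0 ⇒ step 1: BCA ⇒ D·D·BA
    A ↦ BA
    B ↦ D
    C ↦ D
    D ↦ CA  (constrained at step 1)

A->BA, B->D, C->D, D->CA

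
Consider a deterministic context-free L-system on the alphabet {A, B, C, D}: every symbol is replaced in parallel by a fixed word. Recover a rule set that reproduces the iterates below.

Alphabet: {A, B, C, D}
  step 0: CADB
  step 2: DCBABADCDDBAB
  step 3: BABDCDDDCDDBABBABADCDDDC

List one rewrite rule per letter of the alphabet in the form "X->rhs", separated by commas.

  step 2 ⇒ step 3: DCBABADCDDBAB ⇒ BA·B·DC·DD·DC·DD·BA·B·BA·BA·DC·DD·DC
    A ↦ DD
    B ↦ DC
    C ↦ B
    D ↦ BA

A->DD, B->DC, C->B, D->BA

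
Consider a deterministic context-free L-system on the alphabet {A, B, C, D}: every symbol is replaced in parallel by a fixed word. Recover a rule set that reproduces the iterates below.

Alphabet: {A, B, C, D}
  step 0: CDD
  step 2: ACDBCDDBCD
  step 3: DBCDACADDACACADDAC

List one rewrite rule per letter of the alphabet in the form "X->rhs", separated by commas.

A->DBC, B->AD, C->D, D->AC

  step 2 ⇒ step 3: ACDBCDDBCD ⇒ DBC·D·AC·AD·D·AC·AC·AD·D·AC
    A ↦ DBC
    B ↦ AD
    C ↦ D
    D ↦ AC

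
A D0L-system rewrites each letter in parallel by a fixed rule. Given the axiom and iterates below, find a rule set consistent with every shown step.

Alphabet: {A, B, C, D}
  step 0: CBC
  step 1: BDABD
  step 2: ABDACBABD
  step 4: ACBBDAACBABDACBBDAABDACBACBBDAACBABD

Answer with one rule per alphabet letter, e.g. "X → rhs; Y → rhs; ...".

  step 1 ⇒ step 2: BDABD ⇒ A·BD·ACB·A·BD
    A ↦ ACB
    B ↦ A
    D ↦ BD
  step 0 ⇒ step 1: CBC ⇒ BD·A·BD
    C ↦ BD

A->ACB, B->A, C->BD, D->BD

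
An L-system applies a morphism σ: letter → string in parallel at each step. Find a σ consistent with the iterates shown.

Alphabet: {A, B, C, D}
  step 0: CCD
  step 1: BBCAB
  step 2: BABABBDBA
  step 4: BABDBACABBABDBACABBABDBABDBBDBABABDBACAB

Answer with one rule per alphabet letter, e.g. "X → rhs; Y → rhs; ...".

A->BD, B->BA, C->B, D->CAB

  step 1 ⇒ step 2: BBCAB ⇒ BA·BA·B·BD·BA
    A ↦ BD
    B ↦ BA
    C ↦ B
  step 0 ⇒ step 1: CCD ⇒ B·B·CAB
    D ↦ CAB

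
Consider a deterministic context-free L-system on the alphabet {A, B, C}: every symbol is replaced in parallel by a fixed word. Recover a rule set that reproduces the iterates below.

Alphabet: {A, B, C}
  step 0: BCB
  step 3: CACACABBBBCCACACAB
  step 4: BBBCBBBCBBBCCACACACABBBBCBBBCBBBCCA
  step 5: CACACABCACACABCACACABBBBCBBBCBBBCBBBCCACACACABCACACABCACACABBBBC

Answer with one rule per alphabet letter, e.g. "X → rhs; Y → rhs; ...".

A->BBC, B->CA, C->B

  step 4 ⇒ step 5: BBBCBBBCBBBCCACACACABBBBCBBBCBBBCCA ⇒ CA·CA·CA·B·CA·CA·CA·B·CA·CA·CA·B·B·BBC·B·BBC·B·BBC·B·BBC·CA·CA·CA·CA·B·CA·CA·CA·B·CA·CA·CA·B·B·BBC
    A ↦ BBC
    B ↦ CA
    C ↦ B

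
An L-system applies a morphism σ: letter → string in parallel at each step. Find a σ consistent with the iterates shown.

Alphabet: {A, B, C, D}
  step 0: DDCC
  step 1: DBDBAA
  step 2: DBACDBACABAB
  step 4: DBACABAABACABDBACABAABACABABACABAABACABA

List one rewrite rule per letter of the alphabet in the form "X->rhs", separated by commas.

  step 1 ⇒ step 2: DBDBAA ⇒ DB·AC·DB·AC·AB·AB
    A ↦ AB
    B ↦ AC
    D ↦ DB
  step 0 ⇒ step 1: DDCC ⇒ DB·DB·A·A
    C ↦ A

A->AB, B->AC, C->A, D->DB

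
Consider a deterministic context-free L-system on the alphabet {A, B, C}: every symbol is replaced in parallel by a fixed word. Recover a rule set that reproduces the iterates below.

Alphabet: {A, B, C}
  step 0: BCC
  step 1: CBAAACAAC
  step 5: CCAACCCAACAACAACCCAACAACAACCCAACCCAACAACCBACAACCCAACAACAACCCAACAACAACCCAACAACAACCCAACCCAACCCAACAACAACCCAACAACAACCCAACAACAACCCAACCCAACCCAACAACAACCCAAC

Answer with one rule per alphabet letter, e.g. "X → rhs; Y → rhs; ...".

  step 0 ⇒ step 1: BCC ⇒ CBA·AAC·AAC
    B ↦ CBA
    C ↦ AAC
    A ↦ C  (constrained at step 1)

A->C, B->CBA, C->AAC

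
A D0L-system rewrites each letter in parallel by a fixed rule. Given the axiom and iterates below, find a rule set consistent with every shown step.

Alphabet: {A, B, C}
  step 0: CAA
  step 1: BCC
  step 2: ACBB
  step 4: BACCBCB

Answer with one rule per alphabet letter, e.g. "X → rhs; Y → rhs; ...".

  step 1 ⇒ step 2: BCC ⇒ AC·B·B
    B ↦ AC
    C ↦ B
  step 0 ⇒ step 1: CAA ⇒ B·C·C
    A ↦ C

A->C, B->AC, C->B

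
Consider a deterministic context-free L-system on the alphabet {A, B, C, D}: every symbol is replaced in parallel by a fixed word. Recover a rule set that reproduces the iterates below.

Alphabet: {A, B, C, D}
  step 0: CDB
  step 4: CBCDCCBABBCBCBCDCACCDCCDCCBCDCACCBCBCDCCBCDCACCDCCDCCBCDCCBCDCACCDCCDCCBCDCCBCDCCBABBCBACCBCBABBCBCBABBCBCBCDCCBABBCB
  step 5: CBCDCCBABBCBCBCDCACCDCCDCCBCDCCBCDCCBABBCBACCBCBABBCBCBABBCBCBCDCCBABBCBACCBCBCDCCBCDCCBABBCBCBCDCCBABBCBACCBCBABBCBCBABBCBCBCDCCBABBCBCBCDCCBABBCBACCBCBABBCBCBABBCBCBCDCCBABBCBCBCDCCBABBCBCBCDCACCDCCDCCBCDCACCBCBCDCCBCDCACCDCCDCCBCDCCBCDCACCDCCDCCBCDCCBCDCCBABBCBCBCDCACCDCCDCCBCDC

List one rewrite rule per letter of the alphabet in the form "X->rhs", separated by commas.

A->AC, B->CDC, C->CB, D->ABB

  step 4 ⇒ step 5: CBCDCCBABBCBCBCDCACCDCCDCCBCDCACCBCBCDCCBCDCACCDCCDCCBCDCCBCDCACCDCCDCCBCDCCBCDCCBABBCBACCBCBABBCBCBABBCBCBCDCCBABBCB ⇒ CB·CDC·CB·ABB·CB·CB·CDC·AC·CDC·CDC·CB·CDC·CB·CDC·CB·ABB·CB·AC·CB·CB·ABB·CB·CB·ABB·CB·CB·CDC·CB·ABB·CB·AC·CB·CB·CDC·CB·CDC·CB·ABB·CB·CB·CDC·CB·ABB·CB·AC·CB·CB·ABB·CB·CB·ABB·CB·CB·CDC·CB·ABB·CB·CB·CDC·CB·ABB·CB·AC·CB·CB·ABB·CB·CB·ABB·CB·CB·CDC·CB·ABB·CB·CB·CDC·CB·ABB·CB·CB·CDC·AC·CDC·CDC·CB·CDC·AC·CB·CB·CDC·CB·CDC·AC·CDC·CDC·CB·CDC·CB·CDC·AC·CDC·CDC·CB·CDC·CB·CDC·CB·ABB·CB·CB·CDC·AC·CDC·CDC·CB·CDC
    A ↦ AC
    B ↦ CDC
    C ↦ CB
    D ↦ ABB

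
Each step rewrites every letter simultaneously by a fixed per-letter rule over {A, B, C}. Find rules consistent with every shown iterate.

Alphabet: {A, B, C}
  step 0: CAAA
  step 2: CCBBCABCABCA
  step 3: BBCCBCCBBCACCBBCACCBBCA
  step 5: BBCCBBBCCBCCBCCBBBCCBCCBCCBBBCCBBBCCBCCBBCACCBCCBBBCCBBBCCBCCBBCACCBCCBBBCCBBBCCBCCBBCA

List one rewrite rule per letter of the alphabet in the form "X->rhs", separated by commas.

A->CA, B->CCB, C->B

  step 2 ⇒ step 3: CCBBCABCABCA ⇒ B·B·CCB·CCB·B·CA·CCB·B·CA·CCB·B·CA
    A ↦ CA
    B ↦ CCB
    C ↦ B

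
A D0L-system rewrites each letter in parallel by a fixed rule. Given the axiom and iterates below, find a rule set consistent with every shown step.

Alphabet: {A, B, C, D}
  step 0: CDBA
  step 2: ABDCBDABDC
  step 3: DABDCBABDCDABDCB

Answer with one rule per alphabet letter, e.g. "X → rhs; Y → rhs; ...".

A->D, B->AB, C->B, D->DC

  step 2 ⇒ step 3: ABDCBDABDC ⇒ D·AB·DC·B·AB·DC·D·AB·DC·B
    A ↦ D
    B ↦ AB
    C ↦ B
    D ↦ DC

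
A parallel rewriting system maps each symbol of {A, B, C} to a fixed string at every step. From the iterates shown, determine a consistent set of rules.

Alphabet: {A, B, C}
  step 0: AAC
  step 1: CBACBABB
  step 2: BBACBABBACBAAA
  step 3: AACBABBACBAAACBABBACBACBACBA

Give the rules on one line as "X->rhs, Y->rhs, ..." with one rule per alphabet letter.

  step 2 ⇒ step 3: BBACBABBACBAAA ⇒ A·A·CBA·BB·A·CBA·A·A·CBA·BB·A·CBA·CBA·CBA
    A ↦ CBA
    B ↦ A
    C ↦ BB

A->CBA, B->A, C->BB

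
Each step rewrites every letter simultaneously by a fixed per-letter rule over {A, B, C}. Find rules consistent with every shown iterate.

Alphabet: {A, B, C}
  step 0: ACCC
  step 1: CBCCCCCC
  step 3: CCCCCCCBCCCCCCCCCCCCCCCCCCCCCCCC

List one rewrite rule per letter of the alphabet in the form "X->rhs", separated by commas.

  step 0 ⇒ step 1: ACCC ⇒ CB·CC·CC·CC
    A ↦ CB
    C ↦ CC
    B ↦ CA  (constrained at step 1)

A->CB, B->CA, C->CC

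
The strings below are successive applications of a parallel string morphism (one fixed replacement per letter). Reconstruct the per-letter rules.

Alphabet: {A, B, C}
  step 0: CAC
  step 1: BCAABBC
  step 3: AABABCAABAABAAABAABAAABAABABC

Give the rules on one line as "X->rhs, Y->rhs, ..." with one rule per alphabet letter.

  step 0 ⇒ step 1: CAC ⇒ BC·AAB·BC
    A ↦ AAB
    C ↦ BC
    B ↦ A  (constrained at step 1)

A->AAB, B->A, C->BC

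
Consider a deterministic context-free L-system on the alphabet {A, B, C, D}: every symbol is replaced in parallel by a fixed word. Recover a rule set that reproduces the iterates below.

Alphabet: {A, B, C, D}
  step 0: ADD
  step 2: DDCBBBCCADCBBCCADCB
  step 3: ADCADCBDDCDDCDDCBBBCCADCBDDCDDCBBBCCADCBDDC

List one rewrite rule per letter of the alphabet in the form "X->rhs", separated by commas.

  step 2 ⇒ step 3: DDCBBBCCADCBBCCADCB ⇒ ADC·ADC·B·DDC·DDC·DDC·B·B·BCC·ADC·B·DDC·DDC·B·B·BCC·ADC·B·DDC
    A ↦ BCC
    B ↦ DDC
    C ↦ B
    D ↦ ADC

A->BCC, B->DDC, C->B, D->ADC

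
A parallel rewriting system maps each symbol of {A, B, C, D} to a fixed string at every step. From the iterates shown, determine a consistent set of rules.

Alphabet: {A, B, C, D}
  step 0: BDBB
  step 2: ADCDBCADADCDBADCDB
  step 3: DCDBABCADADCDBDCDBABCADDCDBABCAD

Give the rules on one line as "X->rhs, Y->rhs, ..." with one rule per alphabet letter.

  step 2 ⇒ step 3: ADCDBCADADCDBADCDB ⇒ DCD·B·A·B·CAD·A·DCD·B·DCD·B·A·B·CAD·DCD·B·A·B·CAD
    A ↦ DCD
    B ↦ CAD
    C ↦ A
    D ↦ B

A->DCD, B->CAD, C->A, D->B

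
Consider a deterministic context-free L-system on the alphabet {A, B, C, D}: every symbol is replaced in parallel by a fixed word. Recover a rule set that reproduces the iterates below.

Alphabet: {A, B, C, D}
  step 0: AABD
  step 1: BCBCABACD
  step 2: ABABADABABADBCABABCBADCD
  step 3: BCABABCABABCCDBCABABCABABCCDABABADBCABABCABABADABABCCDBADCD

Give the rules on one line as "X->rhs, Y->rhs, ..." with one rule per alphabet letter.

  step 2 ⇒ step 3: ABABADABABADBCABABCBADCD ⇒ BC·ABA·BC·ABA·BC·CD·BC·ABA·BC·ABA·BC·CD·ABA·BAD·BC·ABA·BC·ABA·BAD·ABA·BC·CD·BAD·CD
    A ↦ BC
    B ↦ ABA
    C ↦ BAD
    D ↦ CD

A->BC, B->ABA, C->BAD, D->CD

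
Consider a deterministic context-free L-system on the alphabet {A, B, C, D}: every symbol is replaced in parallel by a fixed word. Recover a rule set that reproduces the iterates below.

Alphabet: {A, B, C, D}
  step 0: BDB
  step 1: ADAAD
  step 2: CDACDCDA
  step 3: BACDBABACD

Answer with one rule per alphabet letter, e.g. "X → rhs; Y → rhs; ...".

  step 2 ⇒ step 3: CDACDCDA ⇒ B·A·CD·B·A·B·A·CD
    A ↦ CD
    C ↦ B
    D ↦ A
  step 0 ⇒ step 1: BDB ⇒ AD·A·AD
    B ↦ AD

A->CD, B->AD, C->B, D->A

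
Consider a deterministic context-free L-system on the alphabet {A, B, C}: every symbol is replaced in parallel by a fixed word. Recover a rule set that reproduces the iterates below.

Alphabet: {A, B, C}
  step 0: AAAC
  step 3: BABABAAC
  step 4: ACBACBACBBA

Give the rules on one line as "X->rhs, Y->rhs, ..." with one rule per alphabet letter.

  step 3 ⇒ step 4: BABABAAC ⇒ AC·B·AC·B·AC·B·B·A
    A ↦ B
    B ↦ AC
    C ↦ A

A->B, B->AC, C->A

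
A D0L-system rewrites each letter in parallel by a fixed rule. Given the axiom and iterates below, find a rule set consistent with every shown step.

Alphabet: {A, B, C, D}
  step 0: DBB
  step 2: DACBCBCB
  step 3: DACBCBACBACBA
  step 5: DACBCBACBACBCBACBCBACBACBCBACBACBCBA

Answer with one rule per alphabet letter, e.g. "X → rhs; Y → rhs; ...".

  step 2 ⇒ step 3: DACBCBCB ⇒ DA·CB·CB·A·CB·A·CB·A
    A ↦ CB
    B ↦ A
    C ↦ CB
    D ↦ DA

A->CB, B->A, C->CB, D->DA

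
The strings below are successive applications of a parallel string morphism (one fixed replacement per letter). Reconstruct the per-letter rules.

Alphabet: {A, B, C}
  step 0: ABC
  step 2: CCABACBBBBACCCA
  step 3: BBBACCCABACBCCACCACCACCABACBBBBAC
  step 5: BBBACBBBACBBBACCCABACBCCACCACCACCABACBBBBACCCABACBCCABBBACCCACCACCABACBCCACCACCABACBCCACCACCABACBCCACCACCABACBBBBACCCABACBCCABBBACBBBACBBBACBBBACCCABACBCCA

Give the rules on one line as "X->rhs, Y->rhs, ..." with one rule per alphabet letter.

A->BAC, B->CCA, C->B

  step 2 ⇒ step 3: CCABACBBBBACCCA ⇒ B·B·BAC·CCA·BAC·B·CCA·CCA·CCA·CCA·BAC·B·B·B·BAC
    A ↦ BAC
    B ↦ CCA
    C ↦ B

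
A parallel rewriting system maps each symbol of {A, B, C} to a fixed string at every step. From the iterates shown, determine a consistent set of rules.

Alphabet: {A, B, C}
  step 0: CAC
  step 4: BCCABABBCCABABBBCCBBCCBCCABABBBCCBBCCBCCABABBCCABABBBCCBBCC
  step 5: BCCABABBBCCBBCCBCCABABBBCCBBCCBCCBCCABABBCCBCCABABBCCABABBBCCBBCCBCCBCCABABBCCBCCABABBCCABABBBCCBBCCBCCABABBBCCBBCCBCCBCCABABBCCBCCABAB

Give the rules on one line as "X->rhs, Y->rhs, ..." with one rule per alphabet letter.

A->B, B->BCC, C->AB

  step 4 ⇒ step 5: BCCABABBCCABABBBCCBBCCBCCABABBBCCBBCCBCCABABBCCABABBBCCBBCC ⇒ BCC·AB·AB·B·BCC·B·BCC·BCC·AB·AB·B·BCC·B·BCC·BCC·BCC·AB·AB·BCC·BCC·AB·AB·BCC·AB·AB·B·BCC·B·BCC·BCC·BCC·AB·AB·BCC·BCC·AB·AB·BCC·AB·AB·B·BCC·B·BCC·BCC·AB·AB·B·BCC·B·BCC·BCC·BCC·AB·AB·BCC·BCC·AB·AB
    A ↦ B
    B ↦ BCC
    C ↦ AB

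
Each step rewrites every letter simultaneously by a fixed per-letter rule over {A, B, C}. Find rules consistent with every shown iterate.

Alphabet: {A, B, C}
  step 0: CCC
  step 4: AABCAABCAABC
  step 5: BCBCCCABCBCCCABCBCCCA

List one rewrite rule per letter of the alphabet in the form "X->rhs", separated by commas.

A->BC, B->CC, C->A

  step 4 ⇒ step 5: AABCAABCAABC ⇒ BC·BC·CC·A·BC·BC·CC·A·BC·BC·CC·A
    A ↦ BC
    B ↦ CC
    C ↦ A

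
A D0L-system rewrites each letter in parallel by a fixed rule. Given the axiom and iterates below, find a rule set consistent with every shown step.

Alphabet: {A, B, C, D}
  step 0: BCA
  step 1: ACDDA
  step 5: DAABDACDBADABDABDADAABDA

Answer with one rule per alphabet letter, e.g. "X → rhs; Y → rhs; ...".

  step 0 ⇒ step 1: BCA ⇒ A·CD·DA
    A ↦ DA
    B ↦ A
    C ↦ CD
    D ↦ B  (constrained at step 1)

A->DA, B->A, C->CD, D->B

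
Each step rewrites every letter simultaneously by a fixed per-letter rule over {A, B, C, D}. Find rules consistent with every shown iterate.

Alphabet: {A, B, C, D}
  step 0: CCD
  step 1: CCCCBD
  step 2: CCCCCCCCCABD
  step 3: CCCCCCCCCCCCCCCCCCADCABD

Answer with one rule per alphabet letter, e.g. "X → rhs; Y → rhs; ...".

  step 2 ⇒ step 3: CCCCCCCCCABD ⇒ CC·CC·CC·CC·CC·CC·CC·CC·CC·AD·CA·BD
    A ↦ AD
    B ↦ CA
    C ↦ CC
    D ↦ BD

A->AD, B->CA, C->CC, D->BD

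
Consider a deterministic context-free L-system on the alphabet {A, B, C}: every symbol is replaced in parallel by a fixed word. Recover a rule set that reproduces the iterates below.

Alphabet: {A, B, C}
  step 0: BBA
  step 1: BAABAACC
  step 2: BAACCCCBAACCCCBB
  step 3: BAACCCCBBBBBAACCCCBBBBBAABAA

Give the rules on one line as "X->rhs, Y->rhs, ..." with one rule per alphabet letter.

A->CC, B->BAA, C->B

  step 2 ⇒ step 3: BAACCCCBAACCCCBB ⇒ BAA·CC·CC·B·B·B·B·BAA·CC·CC·B·B·B·B·BAA·BAA
    A ↦ CC
    B ↦ BAA
    C ↦ B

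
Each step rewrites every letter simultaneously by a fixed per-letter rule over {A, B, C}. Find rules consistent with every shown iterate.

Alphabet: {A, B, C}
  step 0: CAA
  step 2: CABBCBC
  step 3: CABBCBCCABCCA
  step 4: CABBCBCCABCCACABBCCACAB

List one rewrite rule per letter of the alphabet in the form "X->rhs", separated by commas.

A->B, B->BC, C->CA

  step 3 ⇒ step 4: CABBCBCCABCCA ⇒ CA·B·BC·BC·CA·BC·CA·CA·B·BC·CA·CA·B
    A ↦ B
    B ↦ BC
    C ↦ CA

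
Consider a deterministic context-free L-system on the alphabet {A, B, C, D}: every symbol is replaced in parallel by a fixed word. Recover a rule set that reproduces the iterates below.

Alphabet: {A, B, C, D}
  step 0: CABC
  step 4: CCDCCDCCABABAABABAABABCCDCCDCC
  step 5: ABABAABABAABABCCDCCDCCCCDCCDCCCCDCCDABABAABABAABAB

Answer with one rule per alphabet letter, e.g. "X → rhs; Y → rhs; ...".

  step 4 ⇒ step 5: CCDCCDCCABABAABABAABABCCDCCDCC ⇒ AB·AB·A·AB·AB·A·AB·AB·CC·D·CC·D·CC·CC·D·CC·D·CC·CC·D·CC·D·AB·AB·A·AB·AB·A·AB·AB
    A ↦ CC
    B ↦ D
    C ↦ AB
    D ↦ A

A->CC, B->D, C->AB, D->A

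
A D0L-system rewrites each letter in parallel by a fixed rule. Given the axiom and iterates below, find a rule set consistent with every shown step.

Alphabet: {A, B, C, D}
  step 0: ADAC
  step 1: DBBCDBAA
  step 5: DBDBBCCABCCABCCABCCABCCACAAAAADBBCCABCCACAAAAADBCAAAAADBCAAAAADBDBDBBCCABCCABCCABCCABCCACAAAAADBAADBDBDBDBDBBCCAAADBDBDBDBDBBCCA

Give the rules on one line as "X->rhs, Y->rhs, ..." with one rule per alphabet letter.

A->DB, B->CA, C->AA, D->BC

  step 0 ⇒ step 1: ADAC ⇒ DB·BC·DB·AA
    A ↦ DB
    C ↦ AA
    D ↦ BC
    B ↦ CA  (constrained at step 1)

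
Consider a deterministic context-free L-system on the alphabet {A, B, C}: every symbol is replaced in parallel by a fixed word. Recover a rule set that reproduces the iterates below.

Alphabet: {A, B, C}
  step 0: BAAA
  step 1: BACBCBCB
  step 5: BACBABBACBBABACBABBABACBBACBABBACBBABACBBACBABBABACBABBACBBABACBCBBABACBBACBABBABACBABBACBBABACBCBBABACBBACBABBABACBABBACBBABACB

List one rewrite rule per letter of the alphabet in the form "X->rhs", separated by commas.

  step 0 ⇒ step 1: BAAA ⇒ BA·CB·CB·CB
    A ↦ CB
    B ↦ BA
    C ↦ AB  (constrained at step 1)

A->CB, B->BA, C->AB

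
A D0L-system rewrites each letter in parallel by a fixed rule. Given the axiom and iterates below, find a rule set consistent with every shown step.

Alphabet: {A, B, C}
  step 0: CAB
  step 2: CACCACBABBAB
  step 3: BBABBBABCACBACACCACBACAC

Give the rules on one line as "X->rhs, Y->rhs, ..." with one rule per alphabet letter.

  step 2 ⇒ step 3: CACCACBABBAB ⇒ B·BA·B·B·BA·B·CAC·BA·CAC·CAC·BA·CAC
    A ↦ BA
    B ↦ CAC
    C ↦ B

A->BA, B->CAC, C->B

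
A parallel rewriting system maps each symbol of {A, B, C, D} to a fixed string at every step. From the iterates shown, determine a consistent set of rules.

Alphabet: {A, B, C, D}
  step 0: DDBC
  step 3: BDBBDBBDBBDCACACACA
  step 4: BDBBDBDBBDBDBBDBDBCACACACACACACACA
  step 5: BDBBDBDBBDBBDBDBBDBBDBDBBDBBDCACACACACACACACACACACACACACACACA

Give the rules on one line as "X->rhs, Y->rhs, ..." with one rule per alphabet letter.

  step 4 ⇒ step 5: BDBBDBDBBDBDBBDBDBCACACACACACACACA ⇒ BD·B·BD·BD·B·BD·B·BD·BD·B·BD·B·BD·BD·B·BD·B·BD·CA·CA·CA·CA·CA·CA·CA·CA·CA·CA·CA·CA·CA·CA·CA·CA
    A ↦ CA
    B ↦ BD
    C ↦ CA
    D ↦ B

A->CA, B->BD, C->CA, D->B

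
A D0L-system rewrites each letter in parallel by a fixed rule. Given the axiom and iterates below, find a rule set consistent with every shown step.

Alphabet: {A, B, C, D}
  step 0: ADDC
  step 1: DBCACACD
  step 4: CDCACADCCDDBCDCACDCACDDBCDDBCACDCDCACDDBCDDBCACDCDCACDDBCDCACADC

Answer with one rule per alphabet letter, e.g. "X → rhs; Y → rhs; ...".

A->DB, B->DC, C->CD, D->CA

  step 0 ⇒ step 1: ADDC ⇒ DB·CA·CA·CD
    A ↦ DB
    C ↦ CD
    D ↦ CA
    B ↦ DC  (constrained at step 1)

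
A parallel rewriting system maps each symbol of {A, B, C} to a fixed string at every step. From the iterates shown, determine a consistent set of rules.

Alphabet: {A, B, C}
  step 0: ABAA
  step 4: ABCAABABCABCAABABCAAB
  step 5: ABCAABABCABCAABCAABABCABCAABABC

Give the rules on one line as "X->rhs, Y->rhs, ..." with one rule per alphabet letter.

A->AB, B->C, C->A

  step 4 ⇒ step 5: ABCAABABCABCAABABCAAB ⇒ AB·C·A·AB·AB·C·AB·C·A·AB·C·A·AB·AB·C·AB·C·A·AB·AB·C
    A ↦ AB
    B ↦ C
    C ↦ A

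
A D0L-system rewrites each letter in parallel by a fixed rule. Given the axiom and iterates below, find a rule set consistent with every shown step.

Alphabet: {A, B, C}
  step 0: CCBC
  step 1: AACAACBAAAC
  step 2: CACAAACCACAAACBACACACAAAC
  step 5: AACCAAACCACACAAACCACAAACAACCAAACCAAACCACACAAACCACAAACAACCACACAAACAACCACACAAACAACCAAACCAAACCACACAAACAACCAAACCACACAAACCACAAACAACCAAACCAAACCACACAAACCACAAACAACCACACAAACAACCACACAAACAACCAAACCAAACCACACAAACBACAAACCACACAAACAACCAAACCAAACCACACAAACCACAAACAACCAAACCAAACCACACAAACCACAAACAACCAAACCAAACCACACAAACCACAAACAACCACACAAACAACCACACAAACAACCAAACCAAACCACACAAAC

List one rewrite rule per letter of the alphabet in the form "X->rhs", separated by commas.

A->CA, B->BA, C->AAC

  step 1 ⇒ step 2: AACAACBAAAC ⇒ CA·CA·AAC·CA·CA·AAC·BA·CA·CA·CA·AAC
    A ↦ CA
    B ↦ BA
    C ↦ AAC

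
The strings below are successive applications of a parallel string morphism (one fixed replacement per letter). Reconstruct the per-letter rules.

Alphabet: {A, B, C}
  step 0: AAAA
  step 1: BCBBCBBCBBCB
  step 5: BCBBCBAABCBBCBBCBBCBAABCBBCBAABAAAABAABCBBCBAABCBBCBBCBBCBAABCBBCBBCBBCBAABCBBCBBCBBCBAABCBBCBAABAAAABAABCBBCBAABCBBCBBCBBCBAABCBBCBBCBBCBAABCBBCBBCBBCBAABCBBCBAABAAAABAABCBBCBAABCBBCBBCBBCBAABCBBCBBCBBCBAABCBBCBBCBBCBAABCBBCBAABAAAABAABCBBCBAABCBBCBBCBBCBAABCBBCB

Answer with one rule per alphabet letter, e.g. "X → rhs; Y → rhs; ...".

A->BCB, B->AA, C->B

  step 0 ⇒ step 1: AAAA ⇒ BCB·BCB·BCB·BCB
    A ↦ BCB
    B ↦ AA  (constrained at step 1)
    C ↦ B  (constrained at step 1)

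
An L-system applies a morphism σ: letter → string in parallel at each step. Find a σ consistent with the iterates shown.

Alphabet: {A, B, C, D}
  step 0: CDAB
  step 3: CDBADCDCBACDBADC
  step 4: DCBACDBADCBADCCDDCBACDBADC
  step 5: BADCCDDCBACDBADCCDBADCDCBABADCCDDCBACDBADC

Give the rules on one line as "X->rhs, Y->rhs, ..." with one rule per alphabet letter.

  step 4 ⇒ step 5: DCBACDBADCBADCCDDCBACDBADC ⇒ BA·DC·C·D·DC·BA·C·D·BA·DC·C·D·BA·DC·DC·BA·BA·DC·C·D·DC·BA·C·D·BA·DC
    A ↦ D
    B ↦ C
    C ↦ DC
    D ↦ BA

A->D, B->C, C->DC, D->BA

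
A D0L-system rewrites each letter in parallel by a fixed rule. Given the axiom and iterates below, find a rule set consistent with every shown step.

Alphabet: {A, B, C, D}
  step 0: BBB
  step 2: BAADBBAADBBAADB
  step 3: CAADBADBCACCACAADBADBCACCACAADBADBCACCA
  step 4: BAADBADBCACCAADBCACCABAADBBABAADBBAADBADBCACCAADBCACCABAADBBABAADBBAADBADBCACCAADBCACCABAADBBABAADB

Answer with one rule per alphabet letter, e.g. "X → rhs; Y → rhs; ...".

  step 3 ⇒ step 4: CAADBADBCACCACAADBADBCACCACAADBADBCACCA ⇒ BA·ADB·ADB·CAC·CA·ADB·CAC·CA·BA·ADB·BA·BA·ADB·BA·ADB·ADB·CAC·CA·ADB·CAC·CA·BA·ADB·BA·BA·ADB·BA·ADB·ADB·CAC·CA·ADB·CAC·CA·BA·ADB·BA·BA·ADB
    A ↦ ADB
    B ↦ CA
    C ↦ BA
    D ↦ CAC

A->ADB, B->CA, C->BA, D->CAC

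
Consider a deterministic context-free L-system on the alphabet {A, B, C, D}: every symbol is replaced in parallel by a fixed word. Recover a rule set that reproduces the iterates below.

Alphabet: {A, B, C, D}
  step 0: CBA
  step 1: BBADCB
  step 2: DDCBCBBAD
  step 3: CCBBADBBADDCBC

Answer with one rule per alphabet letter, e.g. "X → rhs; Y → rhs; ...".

  step 2 ⇒ step 3: DDCBCBBAD ⇒ C·C·BBA·D·BBA·D·D·CB·C
    A ↦ CB
    B ↦ D
    C ↦ BBA
    D ↦ C

A->CB, B->D, C->BBA, D->C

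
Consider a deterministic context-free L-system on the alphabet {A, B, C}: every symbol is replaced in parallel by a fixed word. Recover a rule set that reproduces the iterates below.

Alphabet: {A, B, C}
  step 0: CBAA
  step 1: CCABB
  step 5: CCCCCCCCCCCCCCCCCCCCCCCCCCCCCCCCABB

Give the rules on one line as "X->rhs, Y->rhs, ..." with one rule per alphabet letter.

A->B, B->A, C->CC

  step 0 ⇒ step 1: CBAA ⇒ CC·A·B·B
    A ↦ B
    B ↦ A
    C ↦ CC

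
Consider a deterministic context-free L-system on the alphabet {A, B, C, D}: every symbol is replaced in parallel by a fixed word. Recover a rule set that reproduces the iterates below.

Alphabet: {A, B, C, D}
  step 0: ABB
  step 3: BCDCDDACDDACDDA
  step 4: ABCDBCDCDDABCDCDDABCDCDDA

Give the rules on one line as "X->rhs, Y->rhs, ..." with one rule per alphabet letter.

  step 3 ⇒ step 4: BCDCDDACDDACDDA ⇒ A·B·CD·B·CD·CD·DA·B·CD·CD·DA·B·CD·CD·DA
    A ↦ DA
    B ↦ A
    C ↦ B
    D ↦ CD

A->DA, B->A, C->B, D->CD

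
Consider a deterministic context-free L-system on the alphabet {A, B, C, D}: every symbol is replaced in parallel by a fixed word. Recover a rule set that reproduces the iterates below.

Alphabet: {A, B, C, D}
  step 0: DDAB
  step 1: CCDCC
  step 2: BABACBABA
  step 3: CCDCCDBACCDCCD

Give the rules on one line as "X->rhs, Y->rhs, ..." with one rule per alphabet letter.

  step 2 ⇒ step 3: BABACBABA ⇒ CC·D·CC·D·BA·CC·D·CC·D
    A ↦ D
    B ↦ CC
    C ↦ BA
  step 0 ⇒ step 1: DDAB ⇒ C·C·D·CC
    D ↦ C

A->D, B->CC, C->BA, D->C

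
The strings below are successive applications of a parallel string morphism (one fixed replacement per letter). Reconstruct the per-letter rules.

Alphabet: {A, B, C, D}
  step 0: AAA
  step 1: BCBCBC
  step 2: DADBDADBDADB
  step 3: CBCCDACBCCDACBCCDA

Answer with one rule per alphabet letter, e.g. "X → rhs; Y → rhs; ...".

A->BC, B->DA, C->DB, D->C

  step 2 ⇒ step 3: DADBDADBDADB ⇒ C·BC·C·DA·C·BC·C·DA·C·BC·C·DA
    A ↦ BC
    B ↦ DA
    D ↦ C
  step 1 ⇒ step 2: BCBCBC ⇒ DA·DB·DA·DB·DA·DB
    C ↦ DB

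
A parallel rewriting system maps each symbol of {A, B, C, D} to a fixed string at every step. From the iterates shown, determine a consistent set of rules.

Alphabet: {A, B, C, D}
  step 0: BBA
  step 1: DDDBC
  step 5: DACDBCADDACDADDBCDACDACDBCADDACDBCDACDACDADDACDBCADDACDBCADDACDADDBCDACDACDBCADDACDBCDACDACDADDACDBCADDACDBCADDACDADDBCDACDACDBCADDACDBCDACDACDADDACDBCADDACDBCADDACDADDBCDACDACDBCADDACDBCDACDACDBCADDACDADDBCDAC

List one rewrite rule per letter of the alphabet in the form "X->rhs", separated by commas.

A->DBC, B->D, C->AD, D->DAC

  step 0 ⇒ step 1: BBA ⇒ D·D·DBC
    A ↦ DBC
    B ↦ D
    C ↦ AD  (constrained at step 1)
    D ↦ DAC  (constrained at step 1)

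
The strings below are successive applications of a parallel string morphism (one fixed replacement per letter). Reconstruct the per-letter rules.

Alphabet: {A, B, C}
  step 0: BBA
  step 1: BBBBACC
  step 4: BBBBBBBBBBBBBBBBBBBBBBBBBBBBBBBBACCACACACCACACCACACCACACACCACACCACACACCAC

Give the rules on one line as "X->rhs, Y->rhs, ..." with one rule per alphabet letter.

  step 0 ⇒ step 1: BBA ⇒ BB·BB·ACC
    A ↦ ACC
    B ↦ BB
    C ↦ AC  (constrained at step 1)

A->ACC, B->BB, C->AC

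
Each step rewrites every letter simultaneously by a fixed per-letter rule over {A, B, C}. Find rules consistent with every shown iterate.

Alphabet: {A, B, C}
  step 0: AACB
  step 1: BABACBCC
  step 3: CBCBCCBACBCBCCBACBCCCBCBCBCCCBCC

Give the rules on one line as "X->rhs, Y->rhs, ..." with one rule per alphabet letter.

A->BA, B->CC, C->CB

  step 0 ⇒ step 1: AACB ⇒ BA·BA·CB·CC
    A ↦ BA
    B ↦ CC
    C ↦ CB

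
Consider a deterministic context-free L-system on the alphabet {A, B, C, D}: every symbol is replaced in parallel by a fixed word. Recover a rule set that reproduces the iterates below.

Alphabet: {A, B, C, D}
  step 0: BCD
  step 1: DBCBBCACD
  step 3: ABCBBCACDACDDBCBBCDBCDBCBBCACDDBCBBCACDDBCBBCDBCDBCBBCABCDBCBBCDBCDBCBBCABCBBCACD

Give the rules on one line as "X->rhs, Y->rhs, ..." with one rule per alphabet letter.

  step 0 ⇒ step 1: BCD ⇒ DBC·BBC·ACD
    B ↦ DBC
    C ↦ BBC
    D ↦ ACD
    A ↦ ABC  (constrained at step 1)

A->ABC, B->DBC, C->BBC, D->ACD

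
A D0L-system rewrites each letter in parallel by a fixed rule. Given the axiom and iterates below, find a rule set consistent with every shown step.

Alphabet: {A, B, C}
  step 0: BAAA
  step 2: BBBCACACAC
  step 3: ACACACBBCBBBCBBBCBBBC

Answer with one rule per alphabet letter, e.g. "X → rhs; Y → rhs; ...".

  step 2 ⇒ step 3: BBBCACACAC ⇒ AC·AC·AC·BBC·B·BBC·B·BBC·B·BBC
    A ↦ B
    B ↦ AC
    C ↦ BBC

A->B, B->AC, C->BBC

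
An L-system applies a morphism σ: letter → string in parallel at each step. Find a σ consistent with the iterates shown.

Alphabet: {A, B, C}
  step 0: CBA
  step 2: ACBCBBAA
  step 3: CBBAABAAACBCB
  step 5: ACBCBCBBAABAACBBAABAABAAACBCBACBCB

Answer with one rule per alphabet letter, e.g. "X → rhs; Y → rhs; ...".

A->CB, B->A, C->BA

  step 2 ⇒ step 3: ACBCBBAA ⇒ CB·BA·A·BA·A·A·CB·CB
    A ↦ CB
    B ↦ A
    C ↦ BA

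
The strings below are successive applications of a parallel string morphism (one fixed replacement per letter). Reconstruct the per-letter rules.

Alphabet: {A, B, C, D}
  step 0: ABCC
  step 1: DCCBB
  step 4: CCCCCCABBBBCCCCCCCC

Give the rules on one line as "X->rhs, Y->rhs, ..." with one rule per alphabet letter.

A->D, B->CC, C->B, D->CCA

  step 0 ⇒ step 1: ABCC ⇒ D·CC·B·B
    A ↦ D
    B ↦ CC
    C ↦ B
    D ↦ CCA  (constrained at step 1)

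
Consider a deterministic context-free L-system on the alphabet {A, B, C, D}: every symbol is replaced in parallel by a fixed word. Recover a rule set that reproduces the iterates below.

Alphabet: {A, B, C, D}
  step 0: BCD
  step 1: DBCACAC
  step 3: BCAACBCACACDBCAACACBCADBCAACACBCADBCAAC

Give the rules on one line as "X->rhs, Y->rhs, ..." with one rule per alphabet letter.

  step 0 ⇒ step 1: BCD ⇒ D·BCA·CAC
    B ↦ D
    C ↦ BCA
    D ↦ CAC
    A ↦ AC  (constrained at step 1)

A->AC, B->D, C->BCA, D->CAC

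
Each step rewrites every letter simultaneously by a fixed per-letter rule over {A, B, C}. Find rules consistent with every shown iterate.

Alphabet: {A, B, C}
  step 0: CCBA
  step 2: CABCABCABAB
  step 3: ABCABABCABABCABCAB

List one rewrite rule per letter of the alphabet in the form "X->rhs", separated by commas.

A->C, B->AB, C->AB

  step 2 ⇒ step 3: CABCABCABAB ⇒ AB·C·AB·AB·C·AB·AB·C·AB·C·AB
    A ↦ C
    B ↦ AB
    C ↦ AB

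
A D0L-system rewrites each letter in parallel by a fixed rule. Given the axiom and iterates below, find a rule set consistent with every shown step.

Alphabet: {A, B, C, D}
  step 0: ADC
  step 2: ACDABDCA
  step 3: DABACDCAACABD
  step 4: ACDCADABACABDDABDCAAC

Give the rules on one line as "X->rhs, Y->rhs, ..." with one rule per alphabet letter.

  step 3 ⇒ step 4: DABACDCAACABD ⇒ AC·D·CA·D·AB·AC·AB·D·D·AB·D·CA·AC
    A ↦ D
    B ↦ CA
    C ↦ AB
    D ↦ AC

A->D, B->CA, C->AB, D->AC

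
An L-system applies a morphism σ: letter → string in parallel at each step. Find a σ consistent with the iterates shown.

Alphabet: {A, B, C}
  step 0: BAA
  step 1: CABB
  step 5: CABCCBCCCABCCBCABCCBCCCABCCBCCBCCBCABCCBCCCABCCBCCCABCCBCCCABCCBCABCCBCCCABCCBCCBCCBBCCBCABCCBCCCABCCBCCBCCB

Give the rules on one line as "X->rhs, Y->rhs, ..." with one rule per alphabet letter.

  step 0 ⇒ step 1: BAA ⇒ CA·B·B
    A ↦ B
    B ↦ CA
    C ↦ BCC  (constrained at step 1)

A->B, B->CA, C->BCC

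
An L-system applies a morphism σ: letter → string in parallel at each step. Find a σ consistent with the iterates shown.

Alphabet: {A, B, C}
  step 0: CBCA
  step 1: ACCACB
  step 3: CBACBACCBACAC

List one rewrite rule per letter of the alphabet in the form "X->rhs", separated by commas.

  step 0 ⇒ step 1: CBCA ⇒ AC·C·AC·B
    A ↦ B
    B ↦ C
    C ↦ AC

A->B, B->C, C->AC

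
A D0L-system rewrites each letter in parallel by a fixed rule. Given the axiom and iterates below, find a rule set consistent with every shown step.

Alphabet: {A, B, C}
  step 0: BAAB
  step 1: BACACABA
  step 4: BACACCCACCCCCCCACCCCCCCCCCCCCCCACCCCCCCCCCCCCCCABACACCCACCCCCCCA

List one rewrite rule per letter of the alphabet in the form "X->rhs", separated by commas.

  step 0 ⇒ step 1: BAAB ⇒ BA·CA·CA·BA
    A ↦ CA
    B ↦ BA
    C ↦ CC  (constrained at step 1)

A->CA, B->BA, C->CC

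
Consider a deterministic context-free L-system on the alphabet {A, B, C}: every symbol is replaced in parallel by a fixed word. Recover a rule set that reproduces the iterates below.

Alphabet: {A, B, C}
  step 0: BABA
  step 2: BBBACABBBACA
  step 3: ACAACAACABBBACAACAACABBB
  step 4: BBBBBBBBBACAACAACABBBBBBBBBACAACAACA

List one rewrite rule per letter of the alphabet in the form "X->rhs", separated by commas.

A->B, B->ACA, C->B

  step 3 ⇒ step 4: ACAACAACABBBACAACAACABBB ⇒ B·B·B·B·B·B·B·B·B·ACA·ACA·ACA·B·B·B·B·B·B·B·B·B·ACA·ACA·ACA
    A ↦ B
    B ↦ ACA
    C ↦ B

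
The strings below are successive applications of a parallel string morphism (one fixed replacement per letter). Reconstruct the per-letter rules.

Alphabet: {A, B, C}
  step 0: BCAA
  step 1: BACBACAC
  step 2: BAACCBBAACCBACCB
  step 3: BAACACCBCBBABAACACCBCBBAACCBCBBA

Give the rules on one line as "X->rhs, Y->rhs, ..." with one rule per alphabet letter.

A->AC, B->BA, C->CB

  step 2 ⇒ step 3: BAACCBBAACCBACCB ⇒ BA·AC·AC·CB·CB·BA·BA·AC·AC·CB·CB·BA·AC·CB·CB·BA
    A ↦ AC
    B ↦ BA
    C ↦ CB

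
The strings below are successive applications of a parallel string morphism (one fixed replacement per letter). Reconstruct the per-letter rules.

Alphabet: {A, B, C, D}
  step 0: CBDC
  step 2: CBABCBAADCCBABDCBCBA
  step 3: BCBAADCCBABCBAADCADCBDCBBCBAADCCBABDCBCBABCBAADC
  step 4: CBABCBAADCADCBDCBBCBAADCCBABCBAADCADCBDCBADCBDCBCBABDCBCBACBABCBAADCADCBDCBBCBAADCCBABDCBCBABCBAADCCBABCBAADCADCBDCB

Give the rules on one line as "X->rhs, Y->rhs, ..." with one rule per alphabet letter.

A->ADC, B->CBA, C->B, D->BDC

  step 3 ⇒ step 4: BCBAADCCBABCBAADCADCBDCBBCBAADCCBABDCBCBABCBAADC ⇒ CBA·B·CBA·ADC·ADC·BDC·B·B·CBA·ADC·CBA·B·CBA·ADC·ADC·BDC·B·ADC·BDC·B·CBA·BDC·B·CBA·CBA·B·CBA·ADC·ADC·BDC·B·B·CBA·ADC·CBA·BDC·B·CBA·B·CBA·ADC·CBA·B·CBA·ADC·ADC·BDC·B
    A ↦ ADC
    B ↦ CBA
    C ↦ B
    D ↦ BDC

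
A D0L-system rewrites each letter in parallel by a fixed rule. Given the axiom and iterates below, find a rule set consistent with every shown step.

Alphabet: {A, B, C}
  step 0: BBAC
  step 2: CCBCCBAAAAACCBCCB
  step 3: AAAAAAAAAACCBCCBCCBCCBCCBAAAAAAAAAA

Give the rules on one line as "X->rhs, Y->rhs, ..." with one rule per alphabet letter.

A->CCB, B->A, C->AA

  step 2 ⇒ step 3: CCBCCBAAAAACCBCCB ⇒ AA·AA·A·AA·AA·A·CCB·CCB·CCB·CCB·CCB·AA·AA·A·AA·AA·A
    A ↦ CCB
    B ↦ A
    C ↦ AA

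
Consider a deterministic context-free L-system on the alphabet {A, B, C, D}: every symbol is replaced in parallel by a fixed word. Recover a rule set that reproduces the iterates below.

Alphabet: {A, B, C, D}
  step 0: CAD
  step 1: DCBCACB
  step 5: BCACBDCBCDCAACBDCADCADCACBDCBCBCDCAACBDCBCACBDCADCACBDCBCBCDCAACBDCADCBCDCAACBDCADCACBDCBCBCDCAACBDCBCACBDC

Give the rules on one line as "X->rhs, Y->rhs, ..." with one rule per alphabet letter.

A->BC, B->A, C->DC, D->ACB

  step 0 ⇒ step 1: CAD ⇒ DC·BC·ACB
    A ↦ BC
    C ↦ DC
    D ↦ ACB
    B ↦ A  (constrained at step 1)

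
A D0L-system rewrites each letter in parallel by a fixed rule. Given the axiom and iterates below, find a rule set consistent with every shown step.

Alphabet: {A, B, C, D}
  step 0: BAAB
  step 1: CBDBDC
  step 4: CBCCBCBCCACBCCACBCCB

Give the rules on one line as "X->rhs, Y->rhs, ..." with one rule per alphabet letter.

A->BD, B->C, C->CB, D->A

  step 0 ⇒ step 1: BAAB ⇒ C·BD·BD·C
    A ↦ BD
    B ↦ C
    C ↦ CB  (constrained at step 1)
    D ↦ A  (constrained at step 1)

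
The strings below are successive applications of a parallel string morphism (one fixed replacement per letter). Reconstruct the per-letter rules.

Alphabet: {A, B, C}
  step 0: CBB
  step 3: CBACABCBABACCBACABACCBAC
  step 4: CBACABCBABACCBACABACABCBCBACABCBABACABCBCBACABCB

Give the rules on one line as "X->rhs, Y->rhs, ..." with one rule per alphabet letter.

A->AB, B->AC, C->CB

  step 3 ⇒ step 4: CBACABCBABACCBACABACCBAC ⇒ CB·AC·AB·CB·AB·AC·CB·AC·AB·AC·AB·CB·CB·AC·AB·CB·AB·AC·AB·CB·CB·AC·AB·CB
    A ↦ AB
    B ↦ AC
    C ↦ CB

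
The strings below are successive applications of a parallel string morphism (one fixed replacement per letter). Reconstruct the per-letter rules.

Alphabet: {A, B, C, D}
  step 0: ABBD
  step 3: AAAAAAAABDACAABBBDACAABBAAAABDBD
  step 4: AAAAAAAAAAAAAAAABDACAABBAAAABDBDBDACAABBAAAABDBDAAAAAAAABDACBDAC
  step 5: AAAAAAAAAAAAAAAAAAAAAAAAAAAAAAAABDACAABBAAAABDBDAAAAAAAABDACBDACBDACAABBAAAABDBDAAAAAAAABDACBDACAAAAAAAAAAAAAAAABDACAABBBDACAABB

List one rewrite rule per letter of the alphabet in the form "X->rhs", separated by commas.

A->AA, B->BD, C->BB, D->AC

  step 4 ⇒ step 5: AAAAAAAAAAAAAAAABDACAABBAAAABDBDBDACAABBAAAABDBDAAAAAAAABDACBDAC ⇒ AA·AA·AA·AA·AA·AA·AA·AA·AA·AA·AA·AA·AA·AA·AA·AA·BD·AC·AA·BB·AA·AA·BD·BD·AA·AA·AA·AA·BD·AC·BD·AC·BD·AC·AA·BB·AA·AA·BD·BD·AA·AA·AA·AA·BD·AC·BD·AC·AA·AA·AA·AA·AA·AA·AA·AA·BD·AC·AA·BB·BD·AC·AA·BB
    A ↦ AA
    B ↦ BD
    C ↦ BB
    D ↦ AC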